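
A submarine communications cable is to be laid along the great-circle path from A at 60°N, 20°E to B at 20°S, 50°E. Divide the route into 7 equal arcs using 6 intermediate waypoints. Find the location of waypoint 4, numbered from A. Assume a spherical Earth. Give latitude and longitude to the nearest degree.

The haversine formula gives a central angle δ ≈ 1.460 rad (83.6°) between the endpoints.
Interpolate at f = 4/7 with slerp weights a = sin((1−f)δ)/sin δ ≈ 0.589, b = sin(fδ)/sin δ ≈ 0.745.
p = a·p₁ + b·p₂ ≈ (0.727, 0.637, 0.255); φ = arcsin(p_z) ≈ 14.80°, λ = atan2(p_y, p_x) ≈ 41.24°.

≈ 15°N, 41°E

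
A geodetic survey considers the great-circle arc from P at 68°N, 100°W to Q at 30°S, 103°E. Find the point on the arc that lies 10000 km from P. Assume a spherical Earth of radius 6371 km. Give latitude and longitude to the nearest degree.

≈ 19°N, 113°E

The haversine formula gives a central angle δ ≈ 2.438 rad (139.7°) between the endpoints. The total great-circle distance is δ·R ≈ 2.438 × 6371 ≈ 15530 km, so the target fraction is f = 10000/15530 ≈ 0.644.
Interpolate at f ≈ 0.644 with slerp weights a = sin((1−f)δ)/sin δ ≈ 1.179, b = sin(fδ)/sin δ ≈ 1.545.
p = a·p₁ + b·p₂ ≈ (-0.378, 0.869, 0.320); φ = arcsin(p_z) ≈ 18.69°, λ = atan2(p_y, p_x) ≈ 113.49°.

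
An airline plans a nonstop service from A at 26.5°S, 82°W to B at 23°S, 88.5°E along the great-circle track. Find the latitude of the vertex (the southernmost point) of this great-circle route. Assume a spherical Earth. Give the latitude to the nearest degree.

The great circle lies in the plane with unit normal n̂ = (p₁ × p₂)/|p₁ × p₂|.
Here n̂_z ≈ +0.177; the vertex latitude is φ_max = arccos|n̂_z| ≈ 79.8°.
Check via Clairaut: cos φ_max = |cos φ₁| · sin C = cos(26.5°)·sin(168.6°) ≈ 0.177, again giving ≈ 79.8°.

≈ 80°S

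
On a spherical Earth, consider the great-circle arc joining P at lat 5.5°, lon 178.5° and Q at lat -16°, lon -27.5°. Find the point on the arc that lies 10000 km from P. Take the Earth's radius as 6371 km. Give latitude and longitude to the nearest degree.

≈ lat -24°, lon -94°

Convert each endpoint to a unit vector on the sphere (x = cos φ cos λ, y = cos φ sin λ, z = sin φ).
The central angle between the endpoints is δ = arccos(p₁·p₂) ≈ 2.660 rad (152.4°). The total great-circle distance is δ·R ≈ 2.660 × 6371 ≈ 16949 km, so the target fraction is f = 10000/16949 ≈ 0.590.
Interpolate at f ≈ 0.590 with slerp weights a = sin((1−f)δ)/sin δ ≈ 1.916, b = sin(fδ)/sin δ ≈ 2.160.
p = a·p₁ + b·p₂ ≈ (-0.065, -0.909, -0.412); φ = arcsin(p_z) ≈ -24.32°, λ = atan2(p_y, p_x) ≈ -94.07°.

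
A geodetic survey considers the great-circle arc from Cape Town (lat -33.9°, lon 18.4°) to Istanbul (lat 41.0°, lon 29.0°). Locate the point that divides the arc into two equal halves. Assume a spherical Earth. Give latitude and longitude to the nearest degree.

≈ lat 4°, lon 23°

The haversine formula gives a central angle δ ≈ 1.318 rad (75.5°) between the endpoints.
Interpolate at f = 1/2 with slerp weights a = sin((1−f)δ)/sin δ ≈ 0.633, b = sin(fδ)/sin δ ≈ 0.633.
p = a·p₁ + b·p₂ ≈ (0.916, 0.397, 0.062); φ = arcsin(p_z) ≈ 3.57°, λ = atan2(p_y, p_x) ≈ 23.45°.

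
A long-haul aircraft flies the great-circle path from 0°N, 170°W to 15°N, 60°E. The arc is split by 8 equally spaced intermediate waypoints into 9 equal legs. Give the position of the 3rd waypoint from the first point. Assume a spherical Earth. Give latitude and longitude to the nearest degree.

Write both endpoints as unit vectors p₁, p₂ with components (cos φ cos λ, cos φ sin λ, sin φ).
The central angle between the endpoints is δ = arccos(p₁·p₂) ≈ 2.241 rad (128.4°).
Interpolate at f = 3/9 with slerp weights a = sin((1−f)δ)/sin δ ≈ 1.272, b = sin(fδ)/sin δ ≈ 0.867.
p = a·p₁ + b·p₂ ≈ (-0.834, 0.504, 0.224); φ = arcsin(p_z) ≈ 12.96°, λ = atan2(p_y, p_x) ≈ 148.85°.

≈ 13°N, 149°E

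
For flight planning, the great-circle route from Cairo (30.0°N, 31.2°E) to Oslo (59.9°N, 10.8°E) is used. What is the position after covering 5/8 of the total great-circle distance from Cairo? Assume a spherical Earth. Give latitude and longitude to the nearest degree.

≈ (49°N, 21°E)

Convert each endpoint to a unit vector on the sphere (x = cos φ cos λ, y = cos φ sin λ, z = sin φ).
The central angle between the endpoints is δ = arccos(p₁·p₂) ≈ 0.574 rad (32.9°).
Interpolate at f = 5/8 with slerp weights a = sin((1−f)δ)/sin δ ≈ 0.393, b = sin(fδ)/sin δ ≈ 0.647.
p = a·p₁ + b·p₂ ≈ (0.610, 0.237, 0.756); φ = arcsin(p_z) ≈ 49.12°, λ = atan2(p_y, p_x) ≈ 21.25°.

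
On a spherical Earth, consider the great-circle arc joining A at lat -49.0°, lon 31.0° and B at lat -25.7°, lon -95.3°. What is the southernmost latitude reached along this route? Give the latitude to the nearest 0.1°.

≈ -61.5°

The great circle lies in the plane with unit normal n̂ = (p₁ × p₂)/|p₁ × p₂|.
Here n̂_z ≈ -0.477; the vertex latitude is φ_max = arccos|n̂_z| ≈ 61.5°.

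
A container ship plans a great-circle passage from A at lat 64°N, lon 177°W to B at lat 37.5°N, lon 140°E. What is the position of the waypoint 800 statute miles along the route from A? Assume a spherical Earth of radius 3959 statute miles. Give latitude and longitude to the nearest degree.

Convert each endpoint to a unit vector on the sphere (x = cos φ cos λ, y = cos φ sin λ, z = sin φ).
The central angle between the endpoints is δ = arccos(p₁·p₂) ≈ 0.641 rad (36.7°). The total great-circle distance is δ·R ≈ 0.641 × 3959 ≈ 2538 mi, so the target fraction is f = 800/2538 ≈ 0.315.
Interpolate at f ≈ 0.315 with slerp weights a = sin((1−f)δ)/sin δ ≈ 0.711, b = sin(fδ)/sin δ ≈ 0.336.
p = a·p₁ + b·p₂ ≈ (-0.515, 0.155, 0.843); φ = arcsin(p_z) ≈ 57.46°, λ = atan2(p_y, p_x) ≈ 163.27°.

≈ lat 57°N, lon 163°E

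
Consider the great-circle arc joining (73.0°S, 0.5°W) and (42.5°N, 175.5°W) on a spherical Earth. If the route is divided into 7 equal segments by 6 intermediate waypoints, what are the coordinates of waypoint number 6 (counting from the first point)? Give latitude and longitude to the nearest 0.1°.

Convert each endpoint to a unit vector on the sphere (x = cos φ cos λ, y = cos φ sin λ, z = sin φ).
The central angle between the endpoints is δ = arccos(p₁·p₂) ≈ 2.608 rad (149.4°).
Interpolate at f = 6/7 with slerp weights a = sin((1−f)δ)/sin δ ≈ 0.715, b = sin(fδ)/sin δ ≈ 1.547.
p = a·p₁ + b·p₂ ≈ (-0.928, -0.091, 0.361); φ = arcsin(p_z) ≈ 21.18°, λ = atan2(p_y, p_x) ≈ -174.38°.

≈ (21.2°N, 174.4°W)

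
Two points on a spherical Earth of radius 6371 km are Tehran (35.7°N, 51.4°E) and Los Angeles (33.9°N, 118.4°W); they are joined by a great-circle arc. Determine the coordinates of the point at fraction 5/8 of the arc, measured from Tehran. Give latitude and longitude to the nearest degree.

≈ (74°N, 97°W)

Write both endpoints as unit vectors p₁, p₂ with components (cos φ cos λ, cos φ sin λ, sin φ).
The central angle between the endpoints is δ = arccos(p₁·p₂) ≈ 1.916 rad (109.8°).
Interpolate at f = 5/8 with slerp weights a = sin((1−f)δ)/sin δ ≈ 0.699, b = sin(fδ)/sin δ ≈ 0.989.
p = a·p₁ + b·p₂ ≈ (-0.036, -0.278, 0.960); φ = arcsin(p_z) ≈ 73.69°, λ = atan2(p_y, p_x) ≈ -97.42°.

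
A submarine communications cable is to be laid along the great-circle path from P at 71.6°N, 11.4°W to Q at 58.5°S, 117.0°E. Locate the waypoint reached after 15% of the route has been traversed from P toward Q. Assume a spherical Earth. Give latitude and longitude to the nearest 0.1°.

From cos δ = sin φ₁ sin φ₂ + cos φ₁ cos φ₂ cos Δλ, the central angle is δ ≈ 2.718 rad (155.7°).
Interpolate at f = 0.15 with slerp weights a = sin((1−f)δ)/sin δ ≈ 1.797, b = sin(fδ)/sin δ ≈ 0.964.
p = a·p₁ + b·p₂ ≈ (0.327, 0.337, 0.883); φ = arcsin(p_z) ≈ 62.00°, λ = atan2(p_y, p_x) ≈ 45.81°.

≈ 62.0°N, 45.8°E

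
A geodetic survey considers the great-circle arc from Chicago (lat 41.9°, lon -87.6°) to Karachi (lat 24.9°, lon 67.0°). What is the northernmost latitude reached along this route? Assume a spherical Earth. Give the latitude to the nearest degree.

≈ 72°

The great circle lies in the plane with unit normal n̂ = (p₁ × p₂)/|p₁ × p₂|.
Here n̂_z ≈ +0.307; the vertex latitude is φ_max = arccos|n̂_z| ≈ 72.1°.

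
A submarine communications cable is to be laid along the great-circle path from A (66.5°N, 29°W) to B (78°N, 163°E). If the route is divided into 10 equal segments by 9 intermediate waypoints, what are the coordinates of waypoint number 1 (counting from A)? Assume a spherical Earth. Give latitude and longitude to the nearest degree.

≈ (70°N, 30°W)

From cos δ = sin φ₁ sin φ₂ + cos φ₁ cos φ₂ cos Δλ, the central angle is δ ≈ 0.616 rad (35.3°).
Interpolate at f = 1/10 with slerp weights a = sin((1−f)δ)/sin δ ≈ 0.911, b = sin(fδ)/sin δ ≈ 0.107.
p = a·p₁ + b·p₂ ≈ (0.297, -0.170, 0.940); φ = arcsin(p_z) ≈ 70.02°, λ = atan2(p_y, p_x) ≈ -29.77°.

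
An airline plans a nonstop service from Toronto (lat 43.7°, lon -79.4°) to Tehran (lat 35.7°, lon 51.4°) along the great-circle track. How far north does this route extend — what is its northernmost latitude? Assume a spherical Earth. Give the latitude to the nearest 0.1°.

The great circle lies in the plane with unit normal n̂ = (p₁ × p₂)/|p₁ × p₂|.
Here n̂_z ≈ +0.445; the vertex latitude is φ_max = arccos|n̂_z| ≈ 63.6°.
Check via Clairaut: cos φ_max = |cos φ₁| · sin C = cos(43.7°)·sin(37.9°) ≈ 0.445, again giving ≈ 63.6°.

≈ 63.6°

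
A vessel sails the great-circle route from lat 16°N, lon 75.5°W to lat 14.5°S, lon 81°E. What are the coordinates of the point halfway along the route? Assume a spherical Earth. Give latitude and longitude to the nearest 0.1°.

The haversine formula gives a central angle δ ≈ 2.745 rad (157.3°) between the endpoints.
Interpolate at f = 1/2 with slerp weights a = sin((1−f)δ)/sin δ ≈ 2.540, b = sin(fδ)/sin δ ≈ 2.540.
p = a·p₁ + b·p₂ ≈ (0.996, 0.065, 0.064); φ = arcsin(p_z) ≈ 3.68°, λ = atan2(p_y, p_x) ≈ 3.73°.

≈ lat 3.7°N, lon 3.7°E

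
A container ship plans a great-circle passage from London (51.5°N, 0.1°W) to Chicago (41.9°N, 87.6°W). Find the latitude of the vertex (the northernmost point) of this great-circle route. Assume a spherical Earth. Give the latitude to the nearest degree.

The great circle lies in the plane with unit normal n̂ = (p₁ × p₂)/|p₁ × p₂|.
Here n̂_z ≈ -0.551; the vertex latitude is φ_max = arccos|n̂_z| ≈ 56.6°.
Check via Clairaut: cos φ_max = |cos φ₁| · sin C = cos(51.5°)·sin(62.3°) ≈ 0.551, again giving ≈ 56.6°.

≈ 57°N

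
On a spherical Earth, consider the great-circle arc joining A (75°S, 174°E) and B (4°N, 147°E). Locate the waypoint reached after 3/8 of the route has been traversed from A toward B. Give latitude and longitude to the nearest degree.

≈ (46°S, 155°E)

From cos δ = sin φ₁ sin φ₂ + cos φ₁ cos φ₂ cos Δλ, the central angle is δ ≈ 1.407 rad (80.6°).
Interpolate at f = 3/8 with slerp weights a = sin((1−f)δ)/sin δ ≈ 0.781, b = sin(fδ)/sin δ ≈ 0.510.
p = a·p₁ + b·p₂ ≈ (-0.628, 0.298, -0.719); φ = arcsin(p_z) ≈ -45.95°, λ = atan2(p_y, p_x) ≈ 154.58°.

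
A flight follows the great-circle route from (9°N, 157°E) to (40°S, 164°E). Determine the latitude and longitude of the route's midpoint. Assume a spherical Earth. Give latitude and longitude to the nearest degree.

≈ (16°S, 160°E)

Write both endpoints as unit vectors p₁, p₂ with components (cos φ cos λ, cos φ sin λ, sin φ).
The central angle between the endpoints is δ = arccos(p₁·p₂) ≈ 0.863 rad (49.4°).
Interpolate at f = 1/2 with slerp weights a = sin((1−f)δ)/sin δ ≈ 0.550, b = sin(fδ)/sin δ ≈ 0.550.
p = a·p₁ + b·p₂ ≈ (-0.906, 0.329, -0.268); φ = arcsin(p_z) ≈ -15.53°, λ = atan2(p_y, p_x) ≈ 160.06°.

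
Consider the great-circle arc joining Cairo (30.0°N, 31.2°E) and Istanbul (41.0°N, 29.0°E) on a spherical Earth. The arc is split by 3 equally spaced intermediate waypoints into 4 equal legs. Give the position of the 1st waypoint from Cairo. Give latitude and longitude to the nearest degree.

≈ (33°N, 31°E)

From cos δ = sin φ₁ sin φ₂ + cos φ₁ cos φ₂ cos Δλ, the central angle is δ ≈ 0.194 rad (11.1°).
Interpolate at f = 1/4 with slerp weights a = sin((1−f)δ)/sin δ ≈ 0.752, b = sin(fδ)/sin δ ≈ 0.251.
p = a·p₁ + b·p₂ ≈ (0.723, 0.429, 0.541); φ = arcsin(p_z) ≈ 32.75°, λ = atan2(p_y, p_x) ≈ 30.70°.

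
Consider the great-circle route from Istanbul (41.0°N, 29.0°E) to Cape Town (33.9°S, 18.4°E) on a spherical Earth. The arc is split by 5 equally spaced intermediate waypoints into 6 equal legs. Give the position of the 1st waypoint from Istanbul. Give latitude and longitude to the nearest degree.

≈ (29°N, 27°E)

From cos δ = sin φ₁ sin φ₂ + cos φ₁ cos φ₂ cos Δλ, the central angle is δ ≈ 1.318 rad (75.5°).
Interpolate at f = 1/6 with slerp weights a = sin((1−f)δ)/sin δ ≈ 0.920, b = sin(fδ)/sin δ ≈ 0.225.
p = a·p₁ + b·p₂ ≈ (0.784, 0.395, 0.478); φ = arcsin(p_z) ≈ 28.55°, λ = atan2(p_y, p_x) ≈ 26.76°.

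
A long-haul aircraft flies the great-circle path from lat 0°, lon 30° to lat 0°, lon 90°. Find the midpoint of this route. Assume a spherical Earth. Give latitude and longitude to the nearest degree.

Convert each endpoint to a unit vector on the sphere (x = cos φ cos λ, y = cos φ sin λ, z = sin φ).
The central angle between the endpoints is δ = arccos(p₁·p₂) ≈ 1.047 rad (60.0°).
Interpolate at f = 1/2 with slerp weights a = sin((1−f)δ)/sin δ ≈ 0.577, b = sin(fδ)/sin δ ≈ 0.577.
p = a·p₁ + b·p₂ ≈ (0.500, 0.866, 0.000); φ = arcsin(p_z) ≈ 0.00°, λ = atan2(p_y, p_x) ≈ 60.00°.

≈ lat 0°, lon 60°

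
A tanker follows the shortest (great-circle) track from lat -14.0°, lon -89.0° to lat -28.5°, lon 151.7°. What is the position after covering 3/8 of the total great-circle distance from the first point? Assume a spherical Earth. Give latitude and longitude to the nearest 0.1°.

≈ lat -33.9°, lon -127.8°

Convert each endpoint to a unit vector on the sphere (x = cos φ cos λ, y = cos φ sin λ, z = sin φ).
The central angle between the endpoints is δ = arccos(p₁·p₂) ≈ 1.877 rad (107.6°).
Interpolate at f = 3/8 with slerp weights a = sin((1−f)δ)/sin δ ≈ 0.967, b = sin(fδ)/sin δ ≈ 0.679.
p = a·p₁ + b·p₂ ≈ (-0.509, -0.655, -0.558); φ = arcsin(p_z) ≈ -33.92°, λ = atan2(p_y, p_x) ≈ -127.83°.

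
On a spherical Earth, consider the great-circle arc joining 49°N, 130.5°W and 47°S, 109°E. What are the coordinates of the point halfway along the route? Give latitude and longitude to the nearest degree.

≈ 2°N, 167°E

Write both endpoints as unit vectors p₁, p₂ with components (cos φ cos λ, cos φ sin λ, sin φ).
The central angle between the endpoints is δ = arccos(p₁·p₂) ≈ 2.464 rad (141.2°).
Interpolate at f = 1/2 with slerp weights a = sin((1−f)δ)/sin δ ≈ 1.504, b = sin(fδ)/sin δ ≈ 1.504.
p = a·p₁ + b·p₂ ≈ (-0.975, 0.220, 0.035); φ = arcsin(p_z) ≈ 2.01°, λ = atan2(p_y, p_x) ≈ 167.31°.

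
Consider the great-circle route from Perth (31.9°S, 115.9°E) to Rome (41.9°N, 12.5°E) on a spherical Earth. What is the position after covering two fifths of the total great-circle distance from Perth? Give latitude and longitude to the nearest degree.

Convert each endpoint to a unit vector on the sphere (x = cos φ cos λ, y = cos φ sin λ, z = sin φ).
The central angle between the endpoints is δ = arccos(p₁·p₂) ≈ 2.094 rad (120.0°).
Interpolate at f = 2/5 with slerp weights a = sin((1−f)δ)/sin δ ≈ 1.098, b = sin(fδ)/sin δ ≈ 0.858.
p = a·p₁ + b·p₂ ≈ (0.216, 0.976, -0.007); φ = arcsin(p_z) ≈ -0.42°, λ = atan2(p_y, p_x) ≈ 77.52°.

≈ 0°N, 78°E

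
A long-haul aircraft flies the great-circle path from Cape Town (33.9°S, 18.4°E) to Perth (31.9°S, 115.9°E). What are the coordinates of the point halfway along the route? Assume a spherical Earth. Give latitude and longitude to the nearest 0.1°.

≈ (44.5°S, 67.9°E)

Write both endpoints as unit vectors p₁, p₂ with components (cos φ cos λ, cos φ sin λ, sin φ).
The central angle between the endpoints is δ = arccos(p₁·p₂) ≈ 1.367 rad (78.3°).
Interpolate at f = 1/2 with slerp weights a = sin((1−f)δ)/sin δ ≈ 0.645, b = sin(fδ)/sin δ ≈ 0.645.
p = a·p₁ + b·p₂ ≈ (0.269, 0.661, -0.700); φ = arcsin(p_z) ≈ -44.45°, λ = atan2(p_y, p_x) ≈ 67.89°.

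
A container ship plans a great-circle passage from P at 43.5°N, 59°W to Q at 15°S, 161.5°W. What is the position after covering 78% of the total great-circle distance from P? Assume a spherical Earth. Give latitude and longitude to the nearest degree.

≈ 1°N, 144°W

Convert each endpoint to a unit vector on the sphere (x = cos φ cos λ, y = cos φ sin λ, z = sin φ).
The central angle between the endpoints is δ = arccos(p₁·p₂) ≈ 1.907 rad (109.3°).
Interpolate at f = 0.78 with slerp weights a = sin((1−f)δ)/sin δ ≈ 0.431, b = sin(fδ)/sin δ ≈ 1.056.
p = a·p₁ + b·p₂ ≈ (-0.806, -0.592, 0.024); φ = arcsin(p_z) ≈ 1.36°, λ = atan2(p_y, p_x) ≈ -143.70°.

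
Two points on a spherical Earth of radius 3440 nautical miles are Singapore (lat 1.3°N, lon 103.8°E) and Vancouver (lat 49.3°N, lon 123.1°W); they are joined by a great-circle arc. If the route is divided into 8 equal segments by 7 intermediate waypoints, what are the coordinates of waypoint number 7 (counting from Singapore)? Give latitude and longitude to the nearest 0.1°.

The haversine formula gives a central angle δ ≈ 2.013 rad (115.4°) between the endpoints.
Interpolate at f = 7/8 with slerp weights a = sin((1−f)δ)/sin δ ≈ 0.276, b = sin(fδ)/sin δ ≈ 1.087.
p = a·p₁ + b·p₂ ≈ (-0.453, -0.326, 0.830); φ = arcsin(p_z) ≈ 56.10°, λ = atan2(p_y, p_x) ≈ -144.24°.

≈ lat 56.1°N, lon 144.2°W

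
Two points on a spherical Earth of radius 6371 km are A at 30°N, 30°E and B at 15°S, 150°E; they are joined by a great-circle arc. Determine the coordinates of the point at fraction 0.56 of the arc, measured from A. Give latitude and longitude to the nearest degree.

≈ 11°N, 102°E

The haversine formula gives a central angle δ ≈ 2.150 rad (123.2°) between the endpoints.
Interpolate at f = 0.56 with slerp weights a = sin((1−f)δ)/sin δ ≈ 0.970, b = sin(fδ)/sin δ ≈ 1.116.
p = a·p₁ + b·p₂ ≈ (-0.206, 0.959, 0.196); φ = arcsin(p_z) ≈ 11.30°, λ = atan2(p_y, p_x) ≈ 102.14°.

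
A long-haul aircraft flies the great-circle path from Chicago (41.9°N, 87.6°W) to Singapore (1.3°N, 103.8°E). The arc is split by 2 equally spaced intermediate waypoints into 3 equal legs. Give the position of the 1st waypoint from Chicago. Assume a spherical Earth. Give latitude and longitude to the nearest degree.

The haversine formula gives a central angle δ ≈ 2.366 rad (135.6°) between the endpoints.
Interpolate at f = 1/3 with slerp weights a = sin((1−f)δ)/sin δ ≈ 1.429, b = sin(fδ)/sin δ ≈ 1.014.
p = a·p₁ + b·p₂ ≈ (-0.197, -0.078, 0.977); φ = arcsin(p_z) ≈ 77.75°, λ = atan2(p_y, p_x) ≈ -158.35°.

≈ (78°N, 158°W)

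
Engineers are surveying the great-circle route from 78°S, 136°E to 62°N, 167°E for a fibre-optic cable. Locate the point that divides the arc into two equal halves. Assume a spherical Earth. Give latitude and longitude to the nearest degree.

Write both endpoints as unit vectors p₁, p₂ with components (cos φ cos λ, cos φ sin λ, sin φ).
The central angle between the endpoints is δ = arccos(p₁·p₂) ≈ 2.465 rad (141.3°).
Interpolate at f = 1/2 with slerp weights a = sin((1−f)δ)/sin δ ≈ 1.508, b = sin(fδ)/sin δ ≈ 1.508.
p = a·p₁ + b·p₂ ≈ (-0.915, 0.377, -0.144); φ = arcsin(p_z) ≈ -8.25°, λ = atan2(p_y, p_x) ≈ 157.61°.

≈ 8°S, 158°E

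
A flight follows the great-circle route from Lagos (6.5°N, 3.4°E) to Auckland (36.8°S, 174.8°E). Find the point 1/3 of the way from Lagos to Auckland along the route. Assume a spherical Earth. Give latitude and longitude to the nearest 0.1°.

Convert each endpoint to a unit vector on the sphere (x = cos φ cos λ, y = cos φ sin λ, z = sin φ).
The central angle between the endpoints is δ = arccos(p₁·p₂) ≈ 2.595 rad (148.7°).
Interpolate at f = 1/3 with slerp weights a = sin((1−f)δ)/sin δ ≈ 1.900, b = sin(fδ)/sin δ ≈ 1.465.
p = a·p₁ + b·p₂ ≈ (0.717, 0.218, -0.662); φ = arcsin(p_z) ≈ -41.49°, λ = atan2(p_y, p_x) ≈ 16.94°.

≈ (41.5°S, 16.9°E)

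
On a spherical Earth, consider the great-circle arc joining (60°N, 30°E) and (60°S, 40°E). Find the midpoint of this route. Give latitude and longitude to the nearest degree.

Convert each endpoint to a unit vector on the sphere (x = cos φ cos λ, y = cos φ sin λ, z = sin φ).
The central angle between the endpoints is δ = arccos(p₁·p₂) ≈ 2.099 rad (120.3°).
Interpolate at f = 1/2 with slerp weights a = sin((1−f)δ)/sin δ ≈ 1.004, b = sin(fδ)/sin δ ≈ 1.004.
p = a·p₁ + b·p₂ ≈ (0.819, 0.574, 0.000); φ = arcsin(p_z) ≈ 0.00°, λ = atan2(p_y, p_x) ≈ 35.00°.

≈ (0°N, 35°E)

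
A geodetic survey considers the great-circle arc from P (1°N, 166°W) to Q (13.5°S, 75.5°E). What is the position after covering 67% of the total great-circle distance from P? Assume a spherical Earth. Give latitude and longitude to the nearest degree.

≈ (14°S, 116°E)

Convert each endpoint to a unit vector on the sphere (x = cos φ cos λ, y = cos φ sin λ, z = sin φ).
The central angle between the endpoints is δ = arccos(p₁·p₂) ≈ 2.058 rad (117.9°).
Interpolate at f = 0.67 with slerp weights a = sin((1−f)δ)/sin δ ≈ 0.711, b = sin(fδ)/sin δ ≈ 1.111.
p = a·p₁ + b·p₂ ≈ (-0.419, 0.874, -0.247); φ = arcsin(p_z) ≈ -14.29°, λ = atan2(p_y, p_x) ≈ 115.62°.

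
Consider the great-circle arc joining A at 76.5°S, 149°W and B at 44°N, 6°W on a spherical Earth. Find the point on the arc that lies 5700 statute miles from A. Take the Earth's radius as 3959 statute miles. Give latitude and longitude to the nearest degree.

≈ 16°S, 19°W

From cos δ = sin φ₁ sin φ₂ + cos φ₁ cos φ₂ cos Δλ, the central angle is δ ≈ 2.514 rad (144.1°). The total great-circle distance is δ·R ≈ 2.514 × 3959 ≈ 9954 mi, so the target fraction is f = 5700/9954 ≈ 0.573.
Interpolate at f ≈ 0.573 with slerp weights a = sin((1−f)δ)/sin δ ≈ 1.498, b = sin(fδ)/sin δ ≈ 1.689.
p = a·p₁ + b·p₂ ≈ (0.909, -0.307, -0.283); φ = arcsin(p_z) ≈ -16.46°, λ = atan2(p_y, p_x) ≈ -18.68°.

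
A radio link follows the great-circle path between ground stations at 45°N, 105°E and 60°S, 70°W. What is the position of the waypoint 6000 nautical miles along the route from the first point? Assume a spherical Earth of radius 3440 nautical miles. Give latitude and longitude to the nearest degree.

From cos δ = sin φ₁ sin φ₂ + cos φ₁ cos φ₂ cos Δλ, the central angle is δ ≈ 2.875 rad (164.7°). The total great-circle distance is δ·R ≈ 2.875 × 3440 ≈ 9889 nmi, so the target fraction is f = 6000/9889 ≈ 0.607.
Interpolate at f ≈ 0.607 with slerp weights a = sin((1−f)δ)/sin δ ≈ 3.429, b = sin(fδ)/sin δ ≈ 3.734.
p = a·p₁ + b·p₂ ≈ (0.011, 0.588, -0.809); φ = arcsin(p_z) ≈ -53.99°, λ = atan2(p_y, p_x) ≈ 88.93°.

≈ 54°S, 89°E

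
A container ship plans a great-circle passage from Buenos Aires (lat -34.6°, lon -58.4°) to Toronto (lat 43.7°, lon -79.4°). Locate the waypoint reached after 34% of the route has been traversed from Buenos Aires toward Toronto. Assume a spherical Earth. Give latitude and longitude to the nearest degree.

≈ lat -8°, lon -65°

Convert each endpoint to a unit vector on the sphere (x = cos φ cos λ, y = cos φ sin λ, z = sin φ).
The central angle between the endpoints is δ = arccos(p₁·p₂) ≈ 1.407 rad (80.6°).
Interpolate at f = 0.34 with slerp weights a = sin((1−f)δ)/sin δ ≈ 0.812, b = sin(fδ)/sin δ ≈ 0.467.
p = a·p₁ + b·p₂ ≈ (0.412, -0.901, -0.139); φ = arcsin(p_z) ≈ -7.96°, λ = atan2(p_y, p_x) ≈ -65.41°.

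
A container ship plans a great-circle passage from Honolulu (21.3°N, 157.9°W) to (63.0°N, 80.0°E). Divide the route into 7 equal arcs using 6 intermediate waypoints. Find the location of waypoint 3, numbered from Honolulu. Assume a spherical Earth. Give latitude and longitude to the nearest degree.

≈ (53°N, 180°E)

Convert each endpoint to a unit vector on the sphere (x = cos φ cos λ, y = cos φ sin λ, z = sin φ).
The central angle between the endpoints is δ = arccos(p₁·p₂) ≈ 1.472 rad (84.3°).
Interpolate at f = 3/7 with slerp weights a = sin((1−f)δ)/sin δ ≈ 0.749, b = sin(fδ)/sin δ ≈ 0.593.
p = a·p₁ + b·p₂ ≈ (-0.600, 0.002, 0.800); φ = arcsin(p_z) ≈ 53.14°, λ = atan2(p_y, p_x) ≈ 179.77°.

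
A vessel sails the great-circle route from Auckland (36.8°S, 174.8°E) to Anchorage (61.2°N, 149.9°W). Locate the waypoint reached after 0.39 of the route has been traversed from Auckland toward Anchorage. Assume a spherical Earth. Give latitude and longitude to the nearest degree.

The haversine formula gives a central angle δ ≈ 1.782 rad (102.1°) between the endpoints.
Interpolate at f = 0.39 with slerp weights a = sin((1−f)δ)/sin δ ≈ 0.906, b = sin(fδ)/sin δ ≈ 0.655.
p = a·p₁ + b·p₂ ≈ (-0.995, -0.093, 0.032); φ = arcsin(p_z) ≈ 1.81°, λ = atan2(p_y, p_x) ≈ -174.69°.

≈ 2°N, 175°W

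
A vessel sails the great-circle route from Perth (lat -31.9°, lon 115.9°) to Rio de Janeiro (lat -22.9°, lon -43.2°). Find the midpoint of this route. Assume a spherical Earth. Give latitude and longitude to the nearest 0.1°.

≈ lat -70.3°, lon 23.9°

Write both endpoints as unit vectors p₁, p₂ with components (cos φ cos λ, cos φ sin λ, sin φ).
The central angle between the endpoints is δ = arccos(p₁·p₂) ≈ 2.123 rad (121.7°).
Interpolate at f = 1/2 with slerp weights a = sin((1−f)δ)/sin δ ≈ 1.026, b = sin(fδ)/sin δ ≈ 1.026.
p = a·p₁ + b·p₂ ≈ (0.308, 0.137, -0.941); φ = arcsin(p_z) ≈ -70.28°, λ = atan2(p_y, p_x) ≈ 23.88°.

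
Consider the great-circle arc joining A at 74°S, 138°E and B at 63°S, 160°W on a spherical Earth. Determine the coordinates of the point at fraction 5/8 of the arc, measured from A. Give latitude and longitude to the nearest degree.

≈ 69°S, 175°W

From cos δ = sin φ₁ sin φ₂ + cos φ₁ cos φ₂ cos Δλ, the central angle is δ ≈ 0.415 rad (23.8°).
Interpolate at f = 5/8 with slerp weights a = sin((1−f)δ)/sin δ ≈ 0.384, b = sin(fδ)/sin δ ≈ 0.636.
p = a·p₁ + b·p₂ ≈ (-0.350, -0.028, -0.936); φ = arcsin(p_z) ≈ -69.44°, λ = atan2(p_y, p_x) ≈ -175.45°.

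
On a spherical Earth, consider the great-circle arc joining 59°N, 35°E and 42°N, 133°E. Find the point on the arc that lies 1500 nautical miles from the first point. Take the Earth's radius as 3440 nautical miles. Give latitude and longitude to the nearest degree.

The haversine formula gives a central angle δ ≈ 1.024 rad (58.6°) between the endpoints. The total great-circle distance is δ·R ≈ 1.024 × 3440 ≈ 3521 nmi, so the target fraction is f = 1500/3521 ≈ 0.426.
Interpolate at f ≈ 0.426 with slerp weights a = sin((1−f)δ)/sin δ ≈ 0.649, b = sin(fδ)/sin δ ≈ 0.495.
p = a·p₁ + b·p₂ ≈ (0.023, 0.461, 0.887); φ = arcsin(p_z) ≈ 62.54°, λ = atan2(p_y, p_x) ≈ 87.12°.

≈ 63°N, 87°E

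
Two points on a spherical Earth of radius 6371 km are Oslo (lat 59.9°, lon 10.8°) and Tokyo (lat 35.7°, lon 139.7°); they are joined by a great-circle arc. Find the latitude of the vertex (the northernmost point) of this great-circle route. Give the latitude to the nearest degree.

≈ 71°

The great circle lies in the plane with unit normal n̂ = (p₁ × p₂)/|p₁ × p₂|.
Here n̂_z ≈ +0.327; the vertex latitude is φ_max = arccos|n̂_z| ≈ 70.9°.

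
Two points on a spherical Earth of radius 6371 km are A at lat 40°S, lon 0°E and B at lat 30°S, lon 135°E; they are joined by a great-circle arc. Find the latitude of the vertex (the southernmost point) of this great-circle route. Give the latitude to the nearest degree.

The great circle lies in the plane with unit normal n̂ = (p₁ × p₂)/|p₁ × p₂|.
Here n̂_z ≈ +0.474; the vertex latitude is φ_max = arccos|n̂_z| ≈ 61.7°.
Check via Clairaut: cos φ_max = |cos φ₁| · sin C = cos(40.0°)·sin(141.7°) ≈ 0.474, again giving ≈ 61.7°.

≈ 62°S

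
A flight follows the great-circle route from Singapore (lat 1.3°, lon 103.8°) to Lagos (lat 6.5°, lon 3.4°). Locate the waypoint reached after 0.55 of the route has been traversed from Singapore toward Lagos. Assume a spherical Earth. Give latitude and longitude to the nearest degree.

Write both endpoints as unit vectors p₁, p₂ with components (cos φ cos λ, cos φ sin λ, sin φ).
The central angle between the endpoints is δ = arccos(p₁·p₂) ≈ 1.748 rad (100.2°).
Interpolate at f = 0.55 with slerp weights a = sin((1−f)δ)/sin δ ≈ 0.719, b = sin(fδ)/sin δ ≈ 0.833.
p = a·p₁ + b·p₂ ≈ (0.655, 0.748, 0.111); φ = arcsin(p_z) ≈ 6.35°, λ = atan2(p_y, p_x) ≈ 48.78°.

≈ lat 6°, lon 49°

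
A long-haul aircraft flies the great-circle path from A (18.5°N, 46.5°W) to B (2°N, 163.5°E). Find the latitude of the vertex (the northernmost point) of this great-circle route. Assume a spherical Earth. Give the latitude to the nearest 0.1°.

≈ 36.1°N

The great circle lies in the plane with unit normal n̂ = (p₁ × p₂)/|p₁ × p₂|.
Here n̂_z ≈ -0.807; the vertex latitude is φ_max = arccos|n̂_z| ≈ 36.1°.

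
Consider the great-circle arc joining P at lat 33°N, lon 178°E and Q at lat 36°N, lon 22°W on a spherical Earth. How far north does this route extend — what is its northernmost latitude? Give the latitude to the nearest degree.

The great circle lies in the plane with unit normal n̂ = (p₁ × p₂)/|p₁ × p₂|.
Here n̂_z ≈ +0.245; the vertex latitude is φ_max = arccos|n̂_z| ≈ 75.8°.

≈ 76°N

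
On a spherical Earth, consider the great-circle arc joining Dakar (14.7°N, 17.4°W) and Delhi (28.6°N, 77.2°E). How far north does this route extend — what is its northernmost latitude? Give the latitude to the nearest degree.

≈ 32°N

The great circle lies in the plane with unit normal n̂ = (p₁ × p₂)/|p₁ × p₂|.
Here n̂_z ≈ +0.848; the vertex latitude is φ_max = arccos|n̂_z| ≈ 32.0°.
Check via Clairaut: cos φ_max = |cos φ₁| · sin C = cos(14.7°)·sin(61.2°) ≈ 0.848, again giving ≈ 32.0°.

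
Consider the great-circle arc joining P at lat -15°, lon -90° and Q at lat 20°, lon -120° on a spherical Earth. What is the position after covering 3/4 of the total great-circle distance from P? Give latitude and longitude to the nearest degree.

Write both endpoints as unit vectors p₁, p₂ with components (cos φ cos λ, cos φ sin λ, sin φ).
The central angle between the endpoints is δ = arccos(p₁·p₂) ≈ 0.799 rad (45.8°).
Interpolate at f = 3/4 with slerp weights a = sin((1−f)δ)/sin δ ≈ 0.277, b = sin(fδ)/sin δ ≈ 0.787.
p = a·p₁ + b·p₂ ≈ (-0.370, -0.908, 0.198); φ = arcsin(p_z) ≈ 11.39°, λ = atan2(p_y, p_x) ≈ -112.16°.

≈ lat 11°, lon -112°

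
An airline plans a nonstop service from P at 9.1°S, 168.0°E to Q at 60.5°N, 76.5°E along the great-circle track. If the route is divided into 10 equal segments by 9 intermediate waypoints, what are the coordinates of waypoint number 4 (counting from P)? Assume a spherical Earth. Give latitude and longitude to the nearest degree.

≈ 25°N, 148°E

From cos δ = sin φ₁ sin φ₂ + cos φ₁ cos φ₂ cos Δλ, the central angle is δ ≈ 1.722 rad (98.6°).
Interpolate at f = 4/10 with slerp weights a = sin((1−f)δ)/sin δ ≈ 0.869, b = sin(fδ)/sin δ ≈ 0.643.
p = a·p₁ + b·p₂ ≈ (-0.765, 0.486, 0.422); φ = arcsin(p_z) ≈ 24.97°, λ = atan2(p_y, p_x) ≈ 147.57°.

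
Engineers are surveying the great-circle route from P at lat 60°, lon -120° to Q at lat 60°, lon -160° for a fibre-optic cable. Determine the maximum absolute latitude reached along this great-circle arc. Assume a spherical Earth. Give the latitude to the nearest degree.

≈ 62°

The great circle lies in the plane with unit normal n̂ = (p₁ × p₂)/|p₁ × p₂|.
Here n̂_z ≈ -0.477; the vertex latitude is φ_max = arccos|n̂_z| ≈ 61.5°.
Check via Clairaut: cos φ_max = |cos φ₁| · sin C = cos(60.0°)·sin(72.5°) ≈ 0.477, again giving ≈ 61.5°.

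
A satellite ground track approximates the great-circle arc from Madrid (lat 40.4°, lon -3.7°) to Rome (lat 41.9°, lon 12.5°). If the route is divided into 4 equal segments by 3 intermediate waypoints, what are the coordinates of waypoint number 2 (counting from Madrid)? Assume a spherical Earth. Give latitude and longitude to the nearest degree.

≈ lat 41°, lon 4°

Convert each endpoint to a unit vector on the sphere (x = cos φ cos λ, y = cos φ sin λ, z = sin φ).
The central angle between the endpoints is δ = arccos(p₁·p₂) ≈ 0.214 rad (12.3°).
Interpolate at f = 2/4 with slerp weights a = sin((1−f)δ)/sin δ ≈ 0.503, b = sin(fδ)/sin δ ≈ 0.503.
p = a·p₁ + b·p₂ ≈ (0.748, 0.056, 0.662); φ = arcsin(p_z) ≈ 41.43°, λ = atan2(p_y, p_x) ≈ 4.31°.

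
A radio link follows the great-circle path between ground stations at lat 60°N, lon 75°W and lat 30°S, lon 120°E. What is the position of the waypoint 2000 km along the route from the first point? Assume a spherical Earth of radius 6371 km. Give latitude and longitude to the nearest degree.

Convert each endpoint to a unit vector on the sphere (x = cos φ cos λ, y = cos φ sin λ, z = sin φ).
The central angle between the endpoints is δ = arccos(p₁·p₂) ≈ 2.589 rad (148.4°). The total great-circle distance is δ·R ≈ 2.589 × 6371 ≈ 16496 km, so the target fraction is f = 2000/16496 ≈ 0.121.
Interpolate at f ≈ 0.121 with slerp weights a = sin((1−f)δ)/sin δ ≈ 1.452, b = sin(fδ)/sin δ ≈ 0.588.
p = a·p₁ + b·p₂ ≈ (-0.067, -0.260, 0.963); φ = arcsin(p_z) ≈ 74.43°, λ = atan2(p_y, p_x) ≈ -104.43°.

≈ lat 74°N, lon 104°W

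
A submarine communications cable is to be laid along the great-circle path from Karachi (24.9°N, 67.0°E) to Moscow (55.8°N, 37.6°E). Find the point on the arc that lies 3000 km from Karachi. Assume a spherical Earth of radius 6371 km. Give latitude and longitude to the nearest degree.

Write both endpoints as unit vectors p₁, p₂ with components (cos φ cos λ, cos φ sin λ, sin φ).
The central angle between the endpoints is δ = arccos(p₁·p₂) ≈ 0.656 rad (37.6°). The total great-circle distance is δ·R ≈ 0.656 × 6371 ≈ 4180 km, so the target fraction is f = 3000/4180 ≈ 0.718.
Interpolate at f ≈ 0.718 with slerp weights a = sin((1−f)δ)/sin δ ≈ 0.302, b = sin(fδ)/sin δ ≈ 0.744.
p = a·p₁ + b·p₂ ≈ (0.438, 0.507, 0.742); φ = arcsin(p_z) ≈ 47.92°, λ = atan2(p_y, p_x) ≈ 49.17°.

≈ 48°N, 49°E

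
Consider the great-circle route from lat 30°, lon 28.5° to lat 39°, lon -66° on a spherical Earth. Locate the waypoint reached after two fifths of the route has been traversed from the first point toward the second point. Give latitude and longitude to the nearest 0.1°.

≈ lat 43.7°, lon -5.1°

The haversine formula gives a central angle δ ≈ 1.306 rad (74.8°) between the endpoints.
Interpolate at f = 2/5 with slerp weights a = sin((1−f)δ)/sin δ ≈ 0.731, b = sin(fδ)/sin δ ≈ 0.517.
p = a·p₁ + b·p₂ ≈ (0.720, -0.065, 0.691); φ = arcsin(p_z) ≈ 43.71°, λ = atan2(p_y, p_x) ≈ -5.14°.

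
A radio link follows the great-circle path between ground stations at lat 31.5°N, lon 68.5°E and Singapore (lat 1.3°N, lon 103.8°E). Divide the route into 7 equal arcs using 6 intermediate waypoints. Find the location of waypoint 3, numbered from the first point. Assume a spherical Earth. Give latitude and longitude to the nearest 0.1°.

From cos δ = sin φ₁ sin φ₂ + cos φ₁ cos φ₂ cos Δλ, the central angle is δ ≈ 0.785 rad (45.0°).
Interpolate at f = 3/7 with slerp weights a = sin((1−f)δ)/sin δ ≈ 0.614, b = sin(fδ)/sin δ ≈ 0.467.
p = a·p₁ + b·p₂ ≈ (0.080, 0.940, 0.331); φ = arcsin(p_z) ≈ 19.34°, λ = atan2(p_y, p_x) ≈ 85.11°.

≈ lat 19.3°N, lon 85.1°E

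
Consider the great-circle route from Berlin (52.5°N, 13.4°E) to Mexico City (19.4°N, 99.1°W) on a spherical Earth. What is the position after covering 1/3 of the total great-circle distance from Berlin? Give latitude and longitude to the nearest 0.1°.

Convert each endpoint to a unit vector on the sphere (x = cos φ cos λ, y = cos φ sin λ, z = sin φ).
The central angle between the endpoints is δ = arccos(p₁·p₂) ≈ 1.527 rad (87.5°).
Interpolate at f = 1/3 with slerp weights a = sin((1−f)δ)/sin δ ≈ 0.852, b = sin(fδ)/sin δ ≈ 0.488.
p = a·p₁ + b·p₂ ≈ (0.432, -0.334, 0.838); φ = arcsin(p_z) ≈ 56.91°, λ = atan2(p_y, p_x) ≈ -37.74°.

≈ 56.9°N, 37.7°W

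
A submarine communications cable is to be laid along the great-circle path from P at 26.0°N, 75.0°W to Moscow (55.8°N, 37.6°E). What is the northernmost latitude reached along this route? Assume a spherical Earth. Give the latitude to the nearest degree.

The great circle lies in the plane with unit normal n̂ = (p₁ × p₂)/|p₁ × p₂|.
Here n̂_z ≈ +0.473; the vertex latitude is φ_max = arccos|n̂_z| ≈ 61.8°.
Check via Clairaut: cos φ_max = |cos φ₁| · sin C = cos(26.0°)·sin(31.8°) ≈ 0.473, again giving ≈ 61.8°.

≈ 62°N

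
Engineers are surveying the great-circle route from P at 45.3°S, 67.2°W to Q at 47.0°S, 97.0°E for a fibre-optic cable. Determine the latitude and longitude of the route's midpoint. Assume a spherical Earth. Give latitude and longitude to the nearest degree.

≈ 82°S, 9°E

The haversine formula gives a central angle δ ≈ 1.513 rad (86.7°) between the endpoints.
Interpolate at f = 1/2 with slerp weights a = sin((1−f)δ)/sin δ ≈ 0.687, b = sin(fδ)/sin δ ≈ 0.687.
p = a·p₁ + b·p₂ ≈ (0.130, 0.020, -0.991); φ = arcsin(p_z) ≈ -82.43°, λ = atan2(p_y, p_x) ≈ 8.55°.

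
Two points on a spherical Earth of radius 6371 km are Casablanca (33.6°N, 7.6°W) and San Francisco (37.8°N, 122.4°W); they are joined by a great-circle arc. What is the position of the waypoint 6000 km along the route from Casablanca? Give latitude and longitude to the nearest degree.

≈ 53°N, 80°W

The haversine formula gives a central angle δ ≈ 1.508 rad (86.4°) between the endpoints. The total great-circle distance is δ·R ≈ 1.508 × 6371 ≈ 9605 km, so the target fraction is f = 6000/9605 ≈ 0.625.
Interpolate at f ≈ 0.625 with slerp weights a = sin((1−f)δ)/sin δ ≈ 0.537, b = sin(fδ)/sin δ ≈ 0.810.
p = a·p₁ + b·p₂ ≈ (0.100, -0.600, 0.794); φ = arcsin(p_z) ≈ 52.55°, λ = atan2(p_y, p_x) ≈ -80.49°.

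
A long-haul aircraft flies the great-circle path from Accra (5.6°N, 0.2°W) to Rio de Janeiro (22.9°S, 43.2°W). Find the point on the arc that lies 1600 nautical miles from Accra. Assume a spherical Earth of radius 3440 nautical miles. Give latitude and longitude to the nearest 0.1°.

From cos δ = sin φ₁ sin φ₂ + cos φ₁ cos φ₂ cos Δλ, the central angle is δ ≈ 0.886 rad (50.8°). The total great-circle distance is δ·R ≈ 0.886 × 3440 ≈ 3048 nmi, so the target fraction is f = 1600/3048 ≈ 0.525.
Interpolate at f ≈ 0.525 with slerp weights a = sin((1−f)δ)/sin δ ≈ 0.527, b = sin(fδ)/sin δ ≈ 0.579.
p = a·p₁ + b·p₂ ≈ (0.914, -0.367, -0.174); φ = arcsin(p_z) ≈ -10.01°, λ = atan2(p_y, p_x) ≈ -21.88°.

≈ 10.0°S, 21.9°W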